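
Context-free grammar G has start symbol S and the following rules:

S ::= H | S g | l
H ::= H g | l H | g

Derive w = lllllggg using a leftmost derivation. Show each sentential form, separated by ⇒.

S ⇒ H ⇒ lH ⇒ llH ⇒ lllH ⇒ llllH ⇒ lllllH ⇒ lllllHg ⇒ lllllHgg ⇒ lllllggg

S ⇒ H   [S ::= H]
H ⇒ lH   [H ::= l H]
lH ⇒ llH   [H ::= l H]
llH ⇒ lllH   [H ::= l H]
lllH ⇒ llllH   [H ::= l H]
llllH ⇒ lllllH   [H ::= l H]
lllllH ⇒ lllllHg   [H ::= H g]
lllllHg ⇒ lllllHgg   [H ::= H g]
lllllHgg ⇒ lllllggg   [H ::= g]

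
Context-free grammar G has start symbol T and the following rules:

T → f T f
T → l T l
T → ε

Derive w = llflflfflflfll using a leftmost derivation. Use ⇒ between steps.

T ⇒ lTl   [T → l T l]
lTl ⇒ llTll   [T → l T l]
llTll ⇒ llfTfll   [T → f T f]
llfTfll ⇒ llflTlfll   [T → l T l]
llflTlfll ⇒ llflfTflfll   [T → f T f]
llflfTflfll ⇒ llflflTlflfll   [T → l T l]
llflflTlflfll ⇒ llflflfTflflfll   [T → f T f]
llflflfTflflfll ⇒ llflflfflflfll   [T → ε]

T ⇒ lTl ⇒ llTll ⇒ llfTfll ⇒ llflTlfll ⇒ llflfTflfll ⇒ llflflTlflfll ⇒ llflflfTflflfll ⇒ llflflfflflfll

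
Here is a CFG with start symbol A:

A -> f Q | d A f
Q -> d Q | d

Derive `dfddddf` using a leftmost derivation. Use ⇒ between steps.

A ⇒ dAf   [A -> d A f]
dAf ⇒ dfQf   [A -> f Q]
dfQf ⇒ dfdQf   [Q -> d Q]
dfdQf ⇒ dfddQf   [Q -> d Q]
dfddQf ⇒ dfdddQf   [Q -> d Q]
dfdddQf ⇒ dfddddf   [Q -> d]

A ⇒ dAf ⇒ dfQf ⇒ dfdQf ⇒ dfddQf ⇒ dfdddQf ⇒ dfddddf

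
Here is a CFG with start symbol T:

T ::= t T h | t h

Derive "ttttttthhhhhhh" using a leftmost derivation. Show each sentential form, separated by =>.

T => tTh   [T ::= t T h]
tTh => ttThh   [T ::= t T h]
ttThh => tttThhh   [T ::= t T h]
tttThhh => ttttThhhh   [T ::= t T h]
ttttThhhh => tttttThhhhh   [T ::= t T h]
tttttThhhhh => ttttttThhhhhh   [T ::= t T h]
ttttttThhhhhh => ttttttthhhhhhh   [T ::= t h]

T => tTh => ttThh => tttThhh => ttttThhhh => tttttThhhhh => ttttttThhhhhh => ttttttthhhhhhh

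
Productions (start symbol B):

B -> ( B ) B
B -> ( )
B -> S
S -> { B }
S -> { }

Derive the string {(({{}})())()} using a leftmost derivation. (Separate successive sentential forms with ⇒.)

B ⇒ S   [B -> S]
S ⇒ {B}   [S -> { B }]
{B} ⇒ {(B)B}   [B -> ( B ) B]
{(B)B} ⇒ {((B)B)B}   [B -> ( B ) B]
{((B)B)B} ⇒ {((S)B)B}   [B -> S]
{((S)B)B} ⇒ {(({B})B)B}   [S -> { B }]
{(({B})B)B} ⇒ {(({S})B)B}   [B -> S]
{(({S})B)B} ⇒ {(({{}})B)B}   [S -> { }]
{(({{}})B)B} ⇒ {(({{}})())B}   [B -> ( )]
{(({{}})())B} ⇒ {(({{}})())()}   [B -> ( )]

B ⇒ S ⇒ {B} ⇒ {(B)B} ⇒ {((B)B)B} ⇒ {((S)B)B} ⇒ {(({B})B)B} ⇒ {(({S})B)B} ⇒ {(({{}})B)B} ⇒ {(({{}})())B} ⇒ {(({{}})())()}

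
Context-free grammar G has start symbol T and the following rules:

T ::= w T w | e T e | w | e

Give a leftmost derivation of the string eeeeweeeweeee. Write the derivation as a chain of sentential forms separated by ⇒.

T ⇒ eTe   [T ::= e T e]
eTe ⇒ eeTee   [T ::= e T e]
eeTee ⇒ eeeTeee   [T ::= e T e]
eeeTeee ⇒ eeeeTeeee   [T ::= e T e]
eeeeTeeee ⇒ eeeewTweeee   [T ::= w T w]
eeeewTweeee ⇒ eeeeweTeweeee   [T ::= e T e]
eeeeweTeweeee ⇒ eeeeweeeweeee   [T ::= e]

T⇒eTe⇒eeTee⇒eeeTeee⇒eeeeTeeee⇒eeeewTweeee⇒eeeeweTeweeee⇒eeeeweeeweeee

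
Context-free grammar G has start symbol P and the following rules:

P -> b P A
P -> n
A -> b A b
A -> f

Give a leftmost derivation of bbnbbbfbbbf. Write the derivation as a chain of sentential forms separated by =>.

P => bPA => bbPAA => bbnAA => bbnbAbA => bbnbbAbbA => bbnbbbAbbbA => bbnbbbfbbbA => bbnbbbfbbbf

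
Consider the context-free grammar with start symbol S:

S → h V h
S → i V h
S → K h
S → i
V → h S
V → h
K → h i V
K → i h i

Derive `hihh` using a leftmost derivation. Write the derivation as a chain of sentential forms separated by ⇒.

S ⇒ Kh   [S → K h]
Kh ⇒ hiVh   [K → h i V]
hiVh ⇒ hihh   [V → h]

S⇒Kh⇒hiVh⇒hihh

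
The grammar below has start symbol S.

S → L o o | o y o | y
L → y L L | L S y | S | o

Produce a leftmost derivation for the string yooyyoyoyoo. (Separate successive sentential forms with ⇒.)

S ⇒ Loo ⇒ LSyoo ⇒ LSySyoo ⇒ SSySyoo ⇒ LooSySyoo ⇒ SooSySyoo ⇒ yooSySyoo ⇒ yooyySyoo ⇒ yooyyoyoyoo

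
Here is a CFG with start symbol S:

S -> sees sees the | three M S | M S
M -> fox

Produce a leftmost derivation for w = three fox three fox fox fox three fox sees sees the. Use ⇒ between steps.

S ⇒ three M S ⇒ three fox S ⇒ three fox three M S ⇒ three fox three fox S ⇒ three fox three fox M S ⇒ three fox three fox fox S ⇒ three fox three fox fox M S ⇒ three fox three fox fox fox S ⇒ three fox three fox fox fox three M S ⇒ three fox three fox fox fox three fox S ⇒ three fox three fox fox fox three fox sees sees the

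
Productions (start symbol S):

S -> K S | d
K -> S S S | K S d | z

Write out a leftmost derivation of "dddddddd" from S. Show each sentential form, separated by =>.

S => KS => KSdS => KSdSdS => SSSSdSdS => dSSSdSdS => ddSSdSdS => dddSdSdS => dddddSdS => dddddddS => dddddddd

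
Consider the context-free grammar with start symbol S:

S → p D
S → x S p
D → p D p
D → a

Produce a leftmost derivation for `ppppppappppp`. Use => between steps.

S => pD   [S → p D]
pD => ppDp   [D → p D p]
ppDp => pppDpp   [D → p D p]
pppDpp => ppppDppp   [D → p D p]
ppppDppp => pppppDpppp   [D → p D p]
pppppDpppp => ppppppDppppp   [D → p D p]
ppppppDppppp => ppppppappppp   [D → a]

S => pD => ppDp => pppDpp => ppppDppp => pppppDpppp => ppppppDppppp => ppppppappppp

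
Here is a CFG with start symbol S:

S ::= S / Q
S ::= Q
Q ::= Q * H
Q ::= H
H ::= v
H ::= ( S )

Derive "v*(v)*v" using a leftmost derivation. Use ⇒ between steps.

S ⇒ Q ⇒ Q*H ⇒ Q*H*H ⇒ H*H*H ⇒ v*H*H ⇒ v*(S)*H ⇒ v*(Q)*H ⇒ v*(H)*H ⇒ v*(v)*H ⇒ v*(v)*v

S ⇒ Q   [S ::= Q]
Q ⇒ Q*H   [Q ::= Q * H]
Q*H ⇒ Q*H*H   [Q ::= Q * H]
Q*H*H ⇒ H*H*H   [Q ::= H]
H*H*H ⇒ v*H*H   [H ::= v]
v*H*H ⇒ v*(S)*H   [H ::= ( S )]
v*(S)*H ⇒ v*(Q)*H   [S ::= Q]
v*(Q)*H ⇒ v*(H)*H   [Q ::= H]
v*(H)*H ⇒ v*(v)*H   [H ::= v]
v*(v)*H ⇒ v*(v)*v   [H ::= v]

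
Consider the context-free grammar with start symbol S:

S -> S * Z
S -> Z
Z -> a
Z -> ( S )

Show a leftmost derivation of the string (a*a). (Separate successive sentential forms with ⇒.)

S ⇒ Z ⇒ (S) ⇒ (S*Z) ⇒ (Z*Z) ⇒ (a*Z) ⇒ (a*a)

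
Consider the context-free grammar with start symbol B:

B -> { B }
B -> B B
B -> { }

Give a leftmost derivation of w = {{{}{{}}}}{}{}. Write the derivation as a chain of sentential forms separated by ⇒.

B ⇒ BB   [B -> B B]
BB ⇒ {B}B   [B -> { B }]
{B}B ⇒ {{B}}B   [B -> { B }]
{{B}}B ⇒ {{BB}}B   [B -> B B]
{{BB}}B ⇒ {{{}B}}B   [B -> { }]
{{{}B}}B ⇒ {{{}{B}}}B   [B -> { B }]
{{{}{B}}}B ⇒ {{{}{{}}}}B   [B -> { }]
{{{}{{}}}}B ⇒ {{{}{{}}}}BB   [B -> B B]
{{{}{{}}}}BB ⇒ {{{}{{}}}}{}B   [B -> { }]
{{{}{{}}}}{}B ⇒ {{{}{{}}}}{}{}   [B -> { }]

B⇒BB⇒{B}B⇒{{B}}B⇒{{BB}}B⇒{{{}B}}B⇒{{{}{B}}}B⇒{{{}{{}}}}B⇒{{{}{{}}}}BB⇒{{{}{{}}}}{}B⇒{{{}{{}}}}{}{}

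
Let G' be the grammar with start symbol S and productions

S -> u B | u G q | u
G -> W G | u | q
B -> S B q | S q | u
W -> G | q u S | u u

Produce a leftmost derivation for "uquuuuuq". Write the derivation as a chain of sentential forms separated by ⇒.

S⇒uGq⇒uWGq⇒uquSGq⇒uquuGq⇒uquuWGq⇒uquuuuGq⇒uquuuuuq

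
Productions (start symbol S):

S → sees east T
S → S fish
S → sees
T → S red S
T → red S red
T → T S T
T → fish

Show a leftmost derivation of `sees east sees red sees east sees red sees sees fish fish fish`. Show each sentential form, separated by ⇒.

S ⇒ S fish ⇒ sees east T fish ⇒ sees east S red S fish ⇒ sees east sees red S fish ⇒ sees east sees red sees east T fish ⇒ sees east sees red sees east T S T fish ⇒ sees east sees red sees east S red S S T fish ⇒ sees east sees red sees east sees red S S T fish ⇒ sees east sees red sees east sees red sees S T fish ⇒ sees east sees red sees east sees red sees S fish T fish ⇒ sees east sees red sees east sees red sees sees fish T fish ⇒ sees east sees red sees east sees red sees sees fish fish fish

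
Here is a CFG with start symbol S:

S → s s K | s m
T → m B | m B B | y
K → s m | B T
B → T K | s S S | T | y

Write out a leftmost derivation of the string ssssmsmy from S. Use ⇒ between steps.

S ⇒ ssK   [S → s s K]
ssK ⇒ ssBT   [K → B T]
ssBT ⇒ sssSST   [B → s S S]
sssSST ⇒ ssssmST   [S → s m]
ssssmST ⇒ ssssmsmT   [S → s m]
ssssmsmT ⇒ ssssmsmy   [T → y]

S ⇒ ssK ⇒ ssBT ⇒ sssSST ⇒ ssssmST ⇒ ssssmsmT ⇒ ssssmsmy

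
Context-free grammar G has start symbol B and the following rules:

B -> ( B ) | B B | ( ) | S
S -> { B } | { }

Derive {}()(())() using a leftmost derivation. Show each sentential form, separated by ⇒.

B ⇒ BB   [B -> B B]
BB ⇒ BBB   [B -> B B]
BBB ⇒ SBB   [B -> S]
SBB ⇒ {}BB   [S -> { }]
{}BB ⇒ {}BBB   [B -> B B]
{}BBB ⇒ {}()BB   [B -> ( )]
{}()BB ⇒ {}()(B)B   [B -> ( B )]
{}()(B)B ⇒ {}()(())B   [B -> ( )]
{}()(())B ⇒ {}()(())()   [B -> ( )]

B⇒BB⇒BBB⇒SBB⇒{}BB⇒{}BBB⇒{}()BB⇒{}()(B)B⇒{}()(())B⇒{}()(())()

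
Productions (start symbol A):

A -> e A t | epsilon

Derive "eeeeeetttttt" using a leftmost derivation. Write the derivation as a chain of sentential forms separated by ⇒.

A ⇒ eAt   [A -> e A t]
eAt ⇒ eeAtt   [A -> e A t]
eeAtt ⇒ eeeAttt   [A -> e A t]
eeeAttt ⇒ eeeeAtttt   [A -> e A t]
eeeeAtttt ⇒ eeeeeAttttt   [A -> e A t]
eeeeeAttttt ⇒ eeeeeeAtttttt   [A -> e A t]
eeeeeeAtttttt ⇒ eeeeeetttttt   [A -> epsilon]

A ⇒ eAt ⇒ eeAtt ⇒ eeeAttt ⇒ eeeeAtttt ⇒ eeeeeAttttt ⇒ eeeeeeAtttttt ⇒ eeeeeetttttt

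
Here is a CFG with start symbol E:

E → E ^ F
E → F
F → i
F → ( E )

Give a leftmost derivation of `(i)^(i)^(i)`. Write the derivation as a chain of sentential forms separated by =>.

E=>E^F=>E^F^F=>F^F^F=>(E)^F^F=>(F)^F^F=>(i)^F^F=>(i)^(E)^F=>(i)^(F)^F=>(i)^(i)^F=>(i)^(i)^(E)=>(i)^(i)^(F)=>(i)^(i)^(i)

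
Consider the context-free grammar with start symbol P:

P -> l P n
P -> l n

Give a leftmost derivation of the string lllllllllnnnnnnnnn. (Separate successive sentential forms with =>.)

P => lPn => llPnn => lllPnnn => llllPnnnn => lllllPnnnnn => llllllPnnnnnn => lllllllPnnnnnnn => llllllllPnnnnnnnn => lllllllllnnnnnnnnn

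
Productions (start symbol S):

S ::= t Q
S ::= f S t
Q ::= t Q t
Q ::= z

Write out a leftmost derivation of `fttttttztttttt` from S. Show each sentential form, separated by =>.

S=>fSt=>ftQt=>fttQtt=>ftttQttt=>fttttQtttt=>ftttttQttttt=>fttttttQtttttt=>fttttttztttttt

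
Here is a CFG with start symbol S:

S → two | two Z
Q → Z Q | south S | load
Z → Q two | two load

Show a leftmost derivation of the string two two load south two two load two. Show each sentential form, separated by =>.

S => two Z   [S → two Z]
two Z => two Q two   [Z → Q two]
two Q two => two Z Q two   [Q → Z Q]
two Z Q two => two Q two Q two   [Z → Q two]
two Q two Q two => two Z Q two Q two   [Q → Z Q]
two Z Q two Q two => two two load Q two Q two   [Z → two load]
two two load Q two Q two => two two load south S two Q two   [Q → south S]
two two load south S two Q two => two two load south two two Q two   [S → two]
two two load south two two Q two => two two load south two two load two   [Q → load]

S => two Z => two Q two => two Z Q two => two Q two Q two => two Z Q two Q two => two two load Q two Q two => two two load south S two Q two => two two load south two two Q two => two two load south two two load two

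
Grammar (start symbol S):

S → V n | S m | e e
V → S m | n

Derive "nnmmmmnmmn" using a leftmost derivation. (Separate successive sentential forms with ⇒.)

S⇒Vn⇒Smn⇒Smmn⇒Vnmmn⇒Smnmmn⇒Smmnmmn⇒Smmmnmmn⇒Smmmmnmmn⇒Vnmmmmnmmn⇒nnmmmmnmmn

S ⇒ Vn   [S → V n]
Vn ⇒ Smn   [V → S m]
Smn ⇒ Smmn   [S → S m]
Smmn ⇒ Vnmmn   [S → V n]
Vnmmn ⇒ Smnmmn   [V → S m]
Smnmmn ⇒ Smmnmmn   [S → S m]
Smmnmmn ⇒ Smmmnmmn   [S → S m]
Smmmnmmn ⇒ Smmmmnmmn   [S → S m]
Smmmmnmmn ⇒ Vnmmmmnmmn   [S → V n]
Vnmmmmnmmn ⇒ nnmmmmnmmn   [V → n]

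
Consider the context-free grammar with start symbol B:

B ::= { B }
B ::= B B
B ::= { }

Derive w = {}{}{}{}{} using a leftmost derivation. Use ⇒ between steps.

B ⇒ BB   [B ::= B B]
BB ⇒ BBB   [B ::= B B]
BBB ⇒ BBBB   [B ::= B B]
BBBB ⇒ BBBBB   [B ::= B B]
BBBBB ⇒ {}BBBB   [B ::= { }]
{}BBBB ⇒ {}{}BBB   [B ::= { }]
{}{}BBB ⇒ {}{}{}BB   [B ::= { }]
{}{}{}BB ⇒ {}{}{}{}B   [B ::= { }]
{}{}{}{}B ⇒ {}{}{}{}{}   [B ::= { }]

B⇒BB⇒BBB⇒BBBB⇒BBBBB⇒{}BBBB⇒{}{}BBB⇒{}{}{}BB⇒{}{}{}{}B⇒{}{}{}{}{}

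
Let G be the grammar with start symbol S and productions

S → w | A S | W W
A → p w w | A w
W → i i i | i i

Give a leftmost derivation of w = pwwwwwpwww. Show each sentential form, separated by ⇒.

S ⇒ AS ⇒ AwS ⇒ AwwS ⇒ AwwwS ⇒ pwwwwwS ⇒ pwwwwwAS ⇒ pwwwwwpwwS ⇒ pwwwwwpwww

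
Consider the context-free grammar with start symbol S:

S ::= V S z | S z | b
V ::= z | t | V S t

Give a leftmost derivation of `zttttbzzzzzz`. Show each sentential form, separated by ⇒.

S ⇒ VSz ⇒ zSz ⇒ zVSzz ⇒ ztSzz ⇒ ztVSzzz ⇒ zttSzzz ⇒ zttVSzzzz ⇒ ztttSzzzz ⇒ ztttVSzzzzz ⇒ zttttSzzzzz ⇒ zttttSzzzzzz ⇒ zttttbzzzzzz

S ⇒ VSz   [S ::= V S z]
VSz ⇒ zSz   [V ::= z]
zSz ⇒ zVSzz   [S ::= V S z]
zVSzz ⇒ ztSzz   [V ::= t]
ztSzz ⇒ ztVSzzz   [S ::= V S z]
ztVSzzz ⇒ zttSzzz   [V ::= t]
zttSzzz ⇒ zttVSzzzz   [S ::= V S z]
zttVSzzzz ⇒ ztttSzzzz   [V ::= t]
ztttSzzzz ⇒ ztttVSzzzzz   [S ::= V S z]
ztttVSzzzzz ⇒ zttttSzzzzz   [V ::= t]
zttttSzzzzz ⇒ zttttSzzzzzz   [S ::= S z]
zttttSzzzzzz ⇒ zttttbzzzzzz   [S ::= b]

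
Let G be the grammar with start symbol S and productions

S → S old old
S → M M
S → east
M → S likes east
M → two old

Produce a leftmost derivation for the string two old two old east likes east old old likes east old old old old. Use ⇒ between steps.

S ⇒ S old old ⇒ S old old old old ⇒ M M old old old old ⇒ two old M old old old old ⇒ two old S likes east old old old old ⇒ two old S old old likes east old old old old ⇒ two old M M old old likes east old old old old ⇒ two old two old M old old likes east old old old old ⇒ two old two old S likes east old old likes east old old old old ⇒ two old two old east likes east old old likes east old old old old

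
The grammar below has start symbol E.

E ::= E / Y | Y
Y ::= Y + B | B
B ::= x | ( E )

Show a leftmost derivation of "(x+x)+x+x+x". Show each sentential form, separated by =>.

E=>Y=>Y+B=>Y+B+B=>Y+B+B+B=>B+B+B+B=>(E)+B+B+B=>(Y)+B+B+B=>(Y+B)+B+B+B=>(B+B)+B+B+B=>(x+B)+B+B+B=>(x+x)+B+B+B=>(x+x)+x+B+B=>(x+x)+x+x+B=>(x+x)+x+x+x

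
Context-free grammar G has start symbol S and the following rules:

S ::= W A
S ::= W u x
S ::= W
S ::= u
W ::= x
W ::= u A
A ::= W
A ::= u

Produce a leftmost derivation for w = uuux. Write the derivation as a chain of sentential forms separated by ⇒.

S⇒WA⇒uAA⇒uWA⇒uuAA⇒uuuA⇒uuuW⇒uuux

S ⇒ WA   [S ::= W A]
WA ⇒ uAA   [W ::= u A]
uAA ⇒ uWA   [A ::= W]
uWA ⇒ uuAA   [W ::= u A]
uuAA ⇒ uuuA   [A ::= u]
uuuA ⇒ uuuW   [A ::= W]
uuuW ⇒ uuux   [W ::= x]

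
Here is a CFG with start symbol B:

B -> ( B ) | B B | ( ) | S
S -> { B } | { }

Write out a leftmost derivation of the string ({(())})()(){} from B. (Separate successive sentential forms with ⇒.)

B ⇒ BB ⇒ BBB ⇒ BBBB ⇒ (B)BBB ⇒ (S)BBB ⇒ ({B})BBB ⇒ ({(B)})BBB ⇒ ({(())})BBB ⇒ ({(())})()BB ⇒ ({(())})()()B ⇒ ({(())})()()S ⇒ ({(())})()(){}

B ⇒ BB   [B -> B B]
BB ⇒ BBB   [B -> B B]
BBB ⇒ BBBB   [B -> B B]
BBBB ⇒ (B)BBB   [B -> ( B )]
(B)BBB ⇒ (S)BBB   [B -> S]
(S)BBB ⇒ ({B})BBB   [S -> { B }]
({B})BBB ⇒ ({(B)})BBB   [B -> ( B )]
({(B)})BBB ⇒ ({(())})BBB   [B -> ( )]
({(())})BBB ⇒ ({(())})()BB   [B -> ( )]
({(())})()BB ⇒ ({(())})()()B   [B -> ( )]
({(())})()()B ⇒ ({(())})()()S   [B -> S]
({(())})()()S ⇒ ({(())})()(){}   [S -> { }]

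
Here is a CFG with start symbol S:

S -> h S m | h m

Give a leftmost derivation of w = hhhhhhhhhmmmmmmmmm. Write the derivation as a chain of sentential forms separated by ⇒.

S ⇒ hSm ⇒ hhSmm ⇒ hhhSmmm ⇒ hhhhSmmmm ⇒ hhhhhSmmmmm ⇒ hhhhhhSmmmmmm ⇒ hhhhhhhSmmmmmmm ⇒ hhhhhhhhSmmmmmmmm ⇒ hhhhhhhhhmmmmmmmmm

S ⇒ hSm   [S -> h S m]
hSm ⇒ hhSmm   [S -> h S m]
hhSmm ⇒ hhhSmmm   [S -> h S m]
hhhSmmm ⇒ hhhhSmmmm   [S -> h S m]
hhhhSmmmm ⇒ hhhhhSmmmmm   [S -> h S m]
hhhhhSmmmmm ⇒ hhhhhhSmmmmmm   [S -> h S m]
hhhhhhSmmmmmm ⇒ hhhhhhhSmmmmmmm   [S -> h S m]
hhhhhhhSmmmmmmm ⇒ hhhhhhhhSmmmmmmmm   [S -> h S m]
hhhhhhhhSmmmmmmmm ⇒ hhhhhhhhhmmmmmmmmm   [S -> h m]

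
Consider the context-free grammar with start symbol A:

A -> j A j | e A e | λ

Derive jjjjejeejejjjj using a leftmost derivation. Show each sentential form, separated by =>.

A => jAj => jjAjj => jjjAjjj => jjjjAjjjj => jjjjeAejjjj => jjjjejAjejjjj => jjjjejeAejejjjj => jjjjejeejejjjj

A => jAj   [A -> j A j]
jAj => jjAjj   [A -> j A j]
jjAjj => jjjAjjj   [A -> j A j]
jjjAjjj => jjjjAjjjj   [A -> j A j]
jjjjAjjjj => jjjjeAejjjj   [A -> e A e]
jjjjeAejjjj => jjjjejAjejjjj   [A -> j A j]
jjjjejAjejjjj => jjjjejeAejejjjj   [A -> e A e]
jjjjejeAejejjjj => jjjjejeejejjjj   [A -> λ]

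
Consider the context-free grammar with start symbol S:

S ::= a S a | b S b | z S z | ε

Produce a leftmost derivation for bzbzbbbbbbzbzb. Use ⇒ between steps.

S ⇒ bSb   [S ::= b S b]
bSb ⇒ bzSzb   [S ::= z S z]
bzSzb ⇒ bzbSbzb   [S ::= b S b]
bzbSbzb ⇒ bzbzSzbzb   [S ::= z S z]
bzbzSzbzb ⇒ bzbzbSbzbzb   [S ::= b S b]
bzbzbSbzbzb ⇒ bzbzbbSbbzbzb   [S ::= b S b]
bzbzbbSbbzbzb ⇒ bzbzbbbSbbbzbzb   [S ::= b S b]
bzbzbbbSbbbzbzb ⇒ bzbzbbbbbbzbzb   [S ::= ε]

S ⇒ bSb ⇒ bzSzb ⇒ bzbSbzb ⇒ bzbzSzbzb ⇒ bzbzbSbzbzb ⇒ bzbzbbSbbzbzb ⇒ bzbzbbbSbbbzbzb ⇒ bzbzbbbbbbzbzb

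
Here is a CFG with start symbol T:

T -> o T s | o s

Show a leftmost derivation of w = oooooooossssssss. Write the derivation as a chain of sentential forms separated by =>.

T => oTs   [T -> o T s]
oTs => ooTss   [T -> o T s]
ooTss => oooTsss   [T -> o T s]
oooTsss => ooooTssss   [T -> o T s]
ooooTssss => oooooTsssss   [T -> o T s]
oooooTsssss => ooooooTssssss   [T -> o T s]
ooooooTssssss => oooooooTsssssss   [T -> o T s]
oooooooTsssssss => oooooooossssssss   [T -> o s]

T => oTs => ooTss => oooTsss => ooooTssss => oooooTsssss => ooooooTssssss => oooooooTsssssss => oooooooossssssss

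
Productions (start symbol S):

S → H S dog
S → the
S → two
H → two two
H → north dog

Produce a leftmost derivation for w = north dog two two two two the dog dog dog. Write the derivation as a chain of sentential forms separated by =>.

S => H S dog => north dog S dog => north dog H S dog dog => north dog two two S dog dog => north dog two two H S dog dog dog => north dog two two two two S dog dog dog => north dog two two two two the dog dog dog

S => H S dog   [S → H S dog]
H S dog => north dog S dog   [H → north dog]
north dog S dog => north dog H S dog dog   [S → H S dog]
north dog H S dog dog => north dog two two S dog dog   [H → two two]
north dog two two S dog dog => north dog two two H S dog dog dog   [S → H S dog]
north dog two two H S dog dog dog => north dog two two two two S dog dog dog   [H → two two]
north dog two two two two S dog dog dog => north dog two two two two the dog dog dog   [S → the]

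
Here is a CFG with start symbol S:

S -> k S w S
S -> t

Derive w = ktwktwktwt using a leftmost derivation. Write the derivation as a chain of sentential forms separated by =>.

S => kSwS => ktwS => ktwkSwS => ktwktwS => ktwktwkSwS => ktwktwktwS => ktwktwktwt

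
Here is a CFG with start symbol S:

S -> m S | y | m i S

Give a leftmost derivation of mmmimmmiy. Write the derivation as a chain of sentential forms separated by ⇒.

S ⇒ mS ⇒ mmS ⇒ mmmiS ⇒ mmmimS ⇒ mmmimmS ⇒ mmmimmmiS ⇒ mmmimmmiy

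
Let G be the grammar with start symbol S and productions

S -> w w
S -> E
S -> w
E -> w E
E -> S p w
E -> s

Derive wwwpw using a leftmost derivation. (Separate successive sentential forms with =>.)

S => E => wE => wwE => wwSpw => wwwpw

S => E   [S -> E]
E => wE   [E -> w E]
wE => wwE   [E -> w E]
wwE => wwSpw   [E -> S p w]
wwSpw => wwwpw   [S -> w]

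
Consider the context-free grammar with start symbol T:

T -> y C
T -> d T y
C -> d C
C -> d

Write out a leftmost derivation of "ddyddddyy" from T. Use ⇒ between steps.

T ⇒ dTy ⇒ ddTyy ⇒ ddyCyy ⇒ ddydCyy ⇒ ddyddCyy ⇒ ddydddCyy ⇒ ddyddddyy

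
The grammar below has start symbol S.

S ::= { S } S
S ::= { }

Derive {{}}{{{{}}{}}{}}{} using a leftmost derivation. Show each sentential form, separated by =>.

S => {S}S   [S ::= { S } S]
{S}S => {{}}S   [S ::= { }]
{{}}S => {{}}{S}S   [S ::= { S } S]
{{}}{S}S => {{}}{{S}S}S   [S ::= { S } S]
{{}}{{S}S}S => {{}}{{{S}S}S}S   [S ::= { S } S]
{{}}{{{S}S}S}S => {{}}{{{{}}S}S}S   [S ::= { }]
{{}}{{{{}}S}S}S => {{}}{{{{}}{}}S}S   [S ::= { }]
{{}}{{{{}}{}}S}S => {{}}{{{{}}{}}{}}S   [S ::= { }]
{{}}{{{{}}{}}{}}S => {{}}{{{{}}{}}{}}{}   [S ::= { }]

S => {S}S => {{}}S => {{}}{S}S => {{}}{{S}S}S => {{}}{{{S}S}S}S => {{}}{{{{}}S}S}S => {{}}{{{{}}{}}S}S => {{}}{{{{}}{}}{}}S => {{}}{{{{}}{}}{}}{}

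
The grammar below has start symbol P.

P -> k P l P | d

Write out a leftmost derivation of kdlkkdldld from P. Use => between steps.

P => kPlP   [P -> k P l P]
kPlP => kdlP   [P -> d]
kdlP => kdlkPlP   [P -> k P l P]
kdlkPlP => kdlkkPlPlP   [P -> k P l P]
kdlkkPlPlP => kdlkkdlPlP   [P -> d]
kdlkkdlPlP => kdlkkdldlP   [P -> d]
kdlkkdldlP => kdlkkdldld   [P -> d]

P => kPlP => kdlP => kdlkPlP => kdlkkPlPlP => kdlkkdlPlP => kdlkkdldlP => kdlkkdldld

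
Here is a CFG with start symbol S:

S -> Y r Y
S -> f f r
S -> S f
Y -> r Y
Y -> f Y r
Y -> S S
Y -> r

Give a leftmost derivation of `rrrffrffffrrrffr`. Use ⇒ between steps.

S ⇒ YrY ⇒ rrY ⇒ rrSS ⇒ rrYrYS ⇒ rrrYrYS ⇒ rrrSSrYS ⇒ rrrSfSrYS ⇒ rrrSffSrYS ⇒ rrrffrffSrYS ⇒ rrrffrffffrrYS ⇒ rrrffrffffrrrS ⇒ rrrffrffffrrrffr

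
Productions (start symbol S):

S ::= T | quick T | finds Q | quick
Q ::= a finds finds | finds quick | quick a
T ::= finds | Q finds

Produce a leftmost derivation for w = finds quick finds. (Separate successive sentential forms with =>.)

S => T => Q finds => finds quick finds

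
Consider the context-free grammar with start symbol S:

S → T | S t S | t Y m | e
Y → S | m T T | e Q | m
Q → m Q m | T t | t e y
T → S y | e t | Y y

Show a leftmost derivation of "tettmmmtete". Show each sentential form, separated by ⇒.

S ⇒ StS ⇒ StStS ⇒ tYmtStS ⇒ tSmtStS ⇒ tStSmtStS ⇒ tetSmtStS ⇒ tettYmmtStS ⇒ tettmmmtStS ⇒ tettmmmtetS ⇒ tettmmmtete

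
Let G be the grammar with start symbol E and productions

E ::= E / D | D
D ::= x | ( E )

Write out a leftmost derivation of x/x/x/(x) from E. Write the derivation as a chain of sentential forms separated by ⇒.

E ⇒ E/D ⇒ E/D/D ⇒ E/D/D/D ⇒ D/D/D/D ⇒ x/D/D/D ⇒ x/x/D/D ⇒ x/x/x/D ⇒ x/x/x/(E) ⇒ x/x/x/(D) ⇒ x/x/x/(x)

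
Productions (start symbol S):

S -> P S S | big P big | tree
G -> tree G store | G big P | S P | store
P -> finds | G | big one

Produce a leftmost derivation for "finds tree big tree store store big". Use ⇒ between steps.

S ⇒ P S S ⇒ finds S S ⇒ finds tree S ⇒ finds tree big P big ⇒ finds tree big G big ⇒ finds tree big tree G store big ⇒ finds tree big tree store store big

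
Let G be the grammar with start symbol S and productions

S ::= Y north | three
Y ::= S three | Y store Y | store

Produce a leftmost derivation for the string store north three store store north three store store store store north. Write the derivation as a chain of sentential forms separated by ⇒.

S ⇒ Y north ⇒ Y store Y north ⇒ Y store Y store Y north ⇒ S three store Y store Y north ⇒ Y north three store Y store Y north ⇒ Y store Y north three store Y store Y north ⇒ S three store Y north three store Y store Y north ⇒ Y north three store Y north three store Y store Y north ⇒ store north three store Y north three store Y store Y north ⇒ store north three store store north three store Y store Y north ⇒ store north three store store north three store store store Y north ⇒ store north three store store north three store store store store north

S ⇒ Y north   [S ::= Y north]
Y north ⇒ Y store Y north   [Y ::= Y store Y]
Y store Y north ⇒ Y store Y store Y north   [Y ::= Y store Y]
Y store Y store Y north ⇒ S three store Y store Y north   [Y ::= S three]
S three store Y store Y north ⇒ Y north three store Y store Y north   [S ::= Y north]
Y north three store Y store Y north ⇒ Y store Y north three store Y store Y north   [Y ::= Y store Y]
Y store Y north three store Y store Y north ⇒ S three store Y north three store Y store Y north   [Y ::= S three]
S three store Y north three store Y store Y north ⇒ Y north three store Y north three store Y store Y north   [S ::= Y north]
Y north three store Y north three store Y store Y north ⇒ store north three store Y north three store Y store Y north   [Y ::= store]
store north three store Y north three store Y store Y north ⇒ store north three store store north three store Y store Y north   [Y ::= store]
store north three store store north three store Y store Y north ⇒ store north three store store north three store store store Y north   [Y ::= store]
store north three store store north three store store store Y north ⇒ store north three store store north three store store store store north   [Y ::= store]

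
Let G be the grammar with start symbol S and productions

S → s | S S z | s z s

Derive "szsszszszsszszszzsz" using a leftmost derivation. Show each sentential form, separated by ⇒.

S ⇒ SSz ⇒ SSzSz ⇒ SSzSzSz ⇒ szsSzSzSz ⇒ szsszszSzSz ⇒ szsszszSSzzSz ⇒ szsszszSSzSzzSz ⇒ szsszszSSzSzSzzSz ⇒ szsszszszsSzSzSzzSz ⇒ szsszszszsszSzSzzSz ⇒ szsszszszsszszSzzSz ⇒ szsszszszsszszszzSz ⇒ szsszszszsszszszzsz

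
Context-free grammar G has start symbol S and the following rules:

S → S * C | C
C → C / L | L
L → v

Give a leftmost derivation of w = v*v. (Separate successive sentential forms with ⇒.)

S⇒S*C⇒C*C⇒L*C⇒v*C⇒v*L⇒v*v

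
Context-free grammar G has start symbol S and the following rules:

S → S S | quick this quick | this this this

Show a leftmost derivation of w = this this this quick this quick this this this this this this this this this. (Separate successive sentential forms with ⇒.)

S ⇒ S S ⇒ S S S ⇒ this this this S S ⇒ this this this S S S ⇒ this this this quick this quick S S ⇒ this this this quick this quick S S S ⇒ this this this quick this quick this this this S S ⇒ this this this quick this quick this this this this this this S ⇒ this this this quick this quick this this this this this this this this this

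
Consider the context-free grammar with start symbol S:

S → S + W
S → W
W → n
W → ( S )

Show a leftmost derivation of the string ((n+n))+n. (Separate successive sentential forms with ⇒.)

S ⇒ S+W ⇒ W+W ⇒ (S)+W ⇒ (W)+W ⇒ ((S))+W ⇒ ((S+W))+W ⇒ ((W+W))+W ⇒ ((n+W))+W ⇒ ((n+n))+W ⇒ ((n+n))+n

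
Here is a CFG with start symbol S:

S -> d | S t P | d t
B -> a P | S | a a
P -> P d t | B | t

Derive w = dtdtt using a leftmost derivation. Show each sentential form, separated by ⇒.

S ⇒ StP ⇒ dtP ⇒ dtB ⇒ dtS ⇒ dtStP ⇒ dtdtP ⇒ dtdtt

S ⇒ StP   [S -> S t P]
StP ⇒ dtP   [S -> d]
dtP ⇒ dtB   [P -> B]
dtB ⇒ dtS   [B -> S]
dtS ⇒ dtStP   [S -> S t P]
dtStP ⇒ dtdtP   [S -> d]
dtdtP ⇒ dtdtt   [P -> t]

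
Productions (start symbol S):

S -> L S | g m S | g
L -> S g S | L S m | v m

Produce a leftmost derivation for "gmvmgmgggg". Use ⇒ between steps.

S⇒gmS⇒gmLS⇒gmSgSS⇒gmLSgSS⇒gmLSmSgSS⇒gmvmSmSgSS⇒gmvmgmSgSS⇒gmvmgmggSS⇒gmvmgmgggS⇒gmvmgmgggg

S ⇒ gmS   [S -> g m S]
gmS ⇒ gmLS   [S -> L S]
gmLS ⇒ gmSgSS   [L -> S g S]
gmSgSS ⇒ gmLSgSS   [S -> L S]
gmLSgSS ⇒ gmLSmSgSS   [L -> L S m]
gmLSmSgSS ⇒ gmvmSmSgSS   [L -> v m]
gmvmSmSgSS ⇒ gmvmgmSgSS   [S -> g]
gmvmgmSgSS ⇒ gmvmgmggSS   [S -> g]
gmvmgmggSS ⇒ gmvmgmgggS   [S -> g]
gmvmgmgggS ⇒ gmvmgmgggg   [S -> g]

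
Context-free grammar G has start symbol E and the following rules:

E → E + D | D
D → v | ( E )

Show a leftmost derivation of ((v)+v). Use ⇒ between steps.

E ⇒ D ⇒ (E) ⇒ (E+D) ⇒ (D+D) ⇒ ((E)+D) ⇒ ((D)+D) ⇒ ((v)+D) ⇒ ((v)+v)

E ⇒ D   [E → D]
D ⇒ (E)   [D → ( E )]
(E) ⇒ (E+D)   [E → E + D]
(E+D) ⇒ (D+D)   [E → D]
(D+D) ⇒ ((E)+D)   [D → ( E )]
((E)+D) ⇒ ((D)+D)   [E → D]
((D)+D) ⇒ ((v)+D)   [D → v]
((v)+D) ⇒ ((v)+v)   [D → v]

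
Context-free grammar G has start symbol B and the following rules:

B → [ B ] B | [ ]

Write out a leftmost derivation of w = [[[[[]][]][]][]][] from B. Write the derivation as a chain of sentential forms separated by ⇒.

B ⇒ [B]B   [B → [ B ] B]
[B]B ⇒ [[B]B]B   [B → [ B ] B]
[[B]B]B ⇒ [[[B]B]B]B   [B → [ B ] B]
[[[B]B]B]B ⇒ [[[[B]B]B]B]B   [B → [ B ] B]
[[[[B]B]B]B]B ⇒ [[[[[]]B]B]B]B   [B → [ ]]
[[[[[]]B]B]B]B ⇒ [[[[[]][]]B]B]B   [B → [ ]]
[[[[[]][]]B]B]B ⇒ [[[[[]][]][]]B]B   [B → [ ]]
[[[[[]][]][]]B]B ⇒ [[[[[]][]][]][]]B   [B → [ ]]
[[[[[]][]][]][]]B ⇒ [[[[[]][]][]][]][]   [B → [ ]]

B ⇒ [B]B ⇒ [[B]B]B ⇒ [[[B]B]B]B ⇒ [[[[B]B]B]B]B ⇒ [[[[[]]B]B]B]B ⇒ [[[[[]][]]B]B]B ⇒ [[[[[]][]][]]B]B ⇒ [[[[[]][]][]][]]B ⇒ [[[[[]][]][]][]][]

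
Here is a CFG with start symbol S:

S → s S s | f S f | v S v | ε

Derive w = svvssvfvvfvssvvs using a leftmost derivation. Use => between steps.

S=>sSs=>svSvs=>svvSvvs=>svvsSsvvs=>svvssSssvvs=>svvssvSvssvvs=>svvssvfSfvssvvs=>svvssvfvSvfvssvvs=>svvssvfvvfvssvvs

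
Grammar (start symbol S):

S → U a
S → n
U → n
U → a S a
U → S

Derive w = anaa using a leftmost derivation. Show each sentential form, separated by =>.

S => Ua   [S → U a]
Ua => aSaa   [U → a S a]
aSaa => anaa   [S → n]

S => Ua => aSaa => anaa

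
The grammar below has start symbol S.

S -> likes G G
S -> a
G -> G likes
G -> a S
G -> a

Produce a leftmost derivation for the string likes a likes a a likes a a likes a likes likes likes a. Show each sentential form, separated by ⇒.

S ⇒ likes G G ⇒ likes a S G ⇒ likes a likes G G G ⇒ likes a likes a G G ⇒ likes a likes a G likes G ⇒ likes a likes a a S likes G ⇒ likes a likes a a likes G G likes G ⇒ likes a likes a a likes G likes G likes G ⇒ likes a likes a a likes a S likes G likes G ⇒ likes a likes a a likes a a likes G likes G ⇒ likes a likes a a likes a a likes G likes likes G ⇒ likes a likes a a likes a a likes G likes likes likes G ⇒ likes a likes a a likes a a likes a likes likes likes G ⇒ likes a likes a a likes a a likes a likes likes likes a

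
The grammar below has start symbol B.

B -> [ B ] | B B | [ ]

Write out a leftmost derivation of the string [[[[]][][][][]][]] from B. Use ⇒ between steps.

B ⇒ [B] ⇒ [BB] ⇒ [[B]B] ⇒ [[BB]B] ⇒ [[BBB]B] ⇒ [[BBBB]B] ⇒ [[BBBBB]B] ⇒ [[[B]BBBB]B] ⇒ [[[[]]BBBB]B] ⇒ [[[[]][]BBB]B] ⇒ [[[[]][][]BB]B] ⇒ [[[[]][][][]B]B] ⇒ [[[[]][][][][]]B] ⇒ [[[[]][][][][]][]]

B ⇒ [B]   [B -> [ B ]]
[B] ⇒ [BB]   [B -> B B]
[BB] ⇒ [[B]B]   [B -> [ B ]]
[[B]B] ⇒ [[BB]B]   [B -> B B]
[[BB]B] ⇒ [[BBB]B]   [B -> B B]
[[BBB]B] ⇒ [[BBBB]B]   [B -> B B]
[[BBBB]B] ⇒ [[BBBBB]B]   [B -> B B]
[[BBBBB]B] ⇒ [[[B]BBBB]B]   [B -> [ B ]]
[[[B]BBBB]B] ⇒ [[[[]]BBBB]B]   [B -> [ ]]
[[[[]]BBBB]B] ⇒ [[[[]][]BBB]B]   [B -> [ ]]
[[[[]][]BBB]B] ⇒ [[[[]][][]BB]B]   [B -> [ ]]
[[[[]][][]BB]B] ⇒ [[[[]][][][]B]B]   [B -> [ ]]
[[[[]][][][]B]B] ⇒ [[[[]][][][][]]B]   [B -> [ ]]
[[[[]][][][][]]B] ⇒ [[[[]][][][][]][]]   [B -> [ ]]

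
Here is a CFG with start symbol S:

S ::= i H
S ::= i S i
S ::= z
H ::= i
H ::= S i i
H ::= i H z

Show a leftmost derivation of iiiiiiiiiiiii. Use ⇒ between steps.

S ⇒ iSi   [S ::= i S i]
iSi ⇒ iiSii   [S ::= i S i]
iiSii ⇒ iiiSiii   [S ::= i S i]
iiiSiii ⇒ iiiiHiii   [S ::= i H]
iiiiHiii ⇒ iiiiSiiiii   [H ::= S i i]
iiiiSiiiii ⇒ iiiiiSiiiiii   [S ::= i S i]
iiiiiSiiiiii ⇒ iiiiiiHiiiiii   [S ::= i H]
iiiiiiHiiiiii ⇒ iiiiiiiiiiiii   [H ::= i]

S ⇒ iSi ⇒ iiSii ⇒ iiiSiii ⇒ iiiiHiii ⇒ iiiiSiiiii ⇒ iiiiiSiiiiii ⇒ iiiiiiHiiiiii ⇒ iiiiiiiiiiiii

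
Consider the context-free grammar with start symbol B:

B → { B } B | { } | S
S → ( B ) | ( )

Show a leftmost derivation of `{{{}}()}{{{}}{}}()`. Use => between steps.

B => {B}B   [B → { B } B]
{B}B => {{B}B}B   [B → { B } B]
{{B}B}B => {{{}}B}B   [B → { }]
{{{}}B}B => {{{}}S}B   [B → S]
{{{}}S}B => {{{}}()}B   [S → ( )]
{{{}}()}B => {{{}}()}{B}B   [B → { B } B]
{{{}}()}{B}B => {{{}}()}{{B}B}B   [B → { B } B]
{{{}}()}{{B}B}B => {{{}}()}{{{}}B}B   [B → { }]
{{{}}()}{{{}}B}B => {{{}}()}{{{}}{}}B   [B → { }]
{{{}}()}{{{}}{}}B => {{{}}()}{{{}}{}}S   [B → S]
{{{}}()}{{{}}{}}S => {{{}}()}{{{}}{}}()   [S → ( )]

B=>{B}B=>{{B}B}B=>{{{}}B}B=>{{{}}S}B=>{{{}}()}B=>{{{}}()}{B}B=>{{{}}()}{{B}B}B=>{{{}}()}{{{}}B}B=>{{{}}()}{{{}}{}}B=>{{{}}()}{{{}}{}}S=>{{{}}()}{{{}}{}}()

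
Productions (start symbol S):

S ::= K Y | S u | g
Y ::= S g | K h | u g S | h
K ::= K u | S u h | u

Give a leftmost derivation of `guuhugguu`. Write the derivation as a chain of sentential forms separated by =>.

S => Su   [S ::= S u]
Su => Suu   [S ::= S u]
Suu => KYuu   [S ::= K Y]
KYuu => SuhYuu   [K ::= S u h]
SuhYuu => SuuhYuu   [S ::= S u]
SuuhYuu => guuhYuu   [S ::= g]
guuhYuu => guuhugSuu   [Y ::= u g S]
guuhugSuu => guuhugguu   [S ::= g]

S => Su => Suu => KYuu => SuhYuu => SuuhYuu => guuhYuu => guuhugSuu => guuhugguu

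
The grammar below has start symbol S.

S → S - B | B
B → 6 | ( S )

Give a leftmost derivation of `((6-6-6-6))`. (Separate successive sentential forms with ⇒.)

S ⇒ B ⇒ (S) ⇒ (B) ⇒ ((S)) ⇒ ((S-B)) ⇒ ((S-B-B)) ⇒ ((S-B-B-B)) ⇒ ((B-B-B-B)) ⇒ ((6-B-B-B)) ⇒ ((6-6-B-B)) ⇒ ((6-6-6-B)) ⇒ ((6-6-6-6))

S ⇒ B   [S → B]
B ⇒ (S)   [B → ( S )]
(S) ⇒ (B)   [S → B]
(B) ⇒ ((S))   [B → ( S )]
((S)) ⇒ ((S-B))   [S → S - B]
((S-B)) ⇒ ((S-B-B))   [S → S - B]
((S-B-B)) ⇒ ((S-B-B-B))   [S → S - B]
((S-B-B-B)) ⇒ ((B-B-B-B))   [S → B]
((B-B-B-B)) ⇒ ((6-B-B-B))   [B → 6]
((6-B-B-B)) ⇒ ((6-6-B-B))   [B → 6]
((6-6-B-B)) ⇒ ((6-6-6-B))   [B → 6]
((6-6-6-B)) ⇒ ((6-6-6-6))   [B → 6]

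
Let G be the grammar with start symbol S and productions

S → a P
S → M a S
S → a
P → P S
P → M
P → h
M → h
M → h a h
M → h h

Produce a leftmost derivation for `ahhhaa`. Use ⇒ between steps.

S ⇒ aP   [S → a P]
aP ⇒ aPS   [P → P S]
aPS ⇒ aMS   [P → M]
aMS ⇒ ahhS   [M → h h]
ahhS ⇒ ahhMaS   [S → M a S]
ahhMaS ⇒ ahhhaS   [M → h]
ahhhaS ⇒ ahhhaa   [S → a]

S ⇒ aP ⇒ aPS ⇒ aMS ⇒ ahhS ⇒ ahhMaS ⇒ ahhhaS ⇒ ahhhaa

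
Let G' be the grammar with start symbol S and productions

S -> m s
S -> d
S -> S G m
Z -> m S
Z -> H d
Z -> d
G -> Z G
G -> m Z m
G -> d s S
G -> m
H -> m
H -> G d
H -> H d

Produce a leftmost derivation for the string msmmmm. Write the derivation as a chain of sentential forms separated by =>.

S => SGm => SGmGm => msGmGm => msmmGm => msmmmm

S => SGm   [S -> S G m]
SGm => SGmGm   [S -> S G m]
SGmGm => msGmGm   [S -> m s]
msGmGm => msmmGm   [G -> m]
msmmGm => msmmmm   [G -> m]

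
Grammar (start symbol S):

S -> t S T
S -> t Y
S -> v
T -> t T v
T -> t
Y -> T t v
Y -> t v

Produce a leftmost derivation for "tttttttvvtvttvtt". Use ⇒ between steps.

S ⇒ tST ⇒ ttSTT ⇒ tttSTTT ⇒ ttttYTTT ⇒ ttttTtvTTT ⇒ tttttTvtvTTT ⇒ ttttttTvvtvTTT ⇒ tttttttvvtvTTT ⇒ tttttttvvtvtTvTT ⇒ tttttttvvtvttvTT ⇒ tttttttvvtvttvtT ⇒ tttttttvvtvttvtt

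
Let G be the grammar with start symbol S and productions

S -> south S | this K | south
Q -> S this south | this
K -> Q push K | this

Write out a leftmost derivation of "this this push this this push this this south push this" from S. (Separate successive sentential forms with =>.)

S => this K   [S -> this K]
this K => this Q push K   [K -> Q push K]
this Q push K => this this push K   [Q -> this]
this this push K => this this push Q push K   [K -> Q push K]
this this push Q push K => this this push S this south push K   [Q -> S this south]
this this push S this south push K => this this push this K this south push K   [S -> this K]
this this push this K this south push K => this this push this Q push K this south push K   [K -> Q push K]
this this push this Q push K this south push K => this this push this this push K this south push K   [Q -> this]
this this push this this push K this south push K => this this push this this push this this south push K   [K -> this]
this this push this this push this this south push K => this this push this this push this this south push this   [K -> this]

S => this K => this Q push K => this this push K => this this push Q push K => this this push S this south push K => this this push this K this south push K => this this push this Q push K this south push K => this this push this this push K this south push K => this this push this this push this this south push K => this this push this this push this this south push this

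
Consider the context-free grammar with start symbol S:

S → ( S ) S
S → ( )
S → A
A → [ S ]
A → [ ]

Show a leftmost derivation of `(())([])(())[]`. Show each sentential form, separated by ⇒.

S ⇒ (S)S   [S → ( S ) S]
(S)S ⇒ (())S   [S → ( )]
(())S ⇒ (())(S)S   [S → ( S ) S]
(())(S)S ⇒ (())(A)S   [S → A]
(())(A)S ⇒ (())([])S   [A → [ ]]
(())([])S ⇒ (())([])(S)S   [S → ( S ) S]
(())([])(S)S ⇒ (())([])(())S   [S → ( )]
(())([])(())S ⇒ (())([])(())A   [S → A]
(())([])(())A ⇒ (())([])(())[]   [A → [ ]]

S ⇒ (S)S ⇒ (())S ⇒ (())(S)S ⇒ (())(A)S ⇒ (())([])S ⇒ (())([])(S)S ⇒ (())([])(())S ⇒ (())([])(())A ⇒ (())([])(())[]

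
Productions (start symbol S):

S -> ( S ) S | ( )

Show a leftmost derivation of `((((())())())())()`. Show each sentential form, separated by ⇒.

S⇒(S)S⇒((S)S)S⇒(((S)S)S)S⇒((((S)S)S)S)S⇒((((())S)S)S)S⇒((((())())S)S)S⇒((((())())())S)S⇒((((())())())())S⇒((((())())())())()

S ⇒ (S)S   [S -> ( S ) S]
(S)S ⇒ ((S)S)S   [S -> ( S ) S]
((S)S)S ⇒ (((S)S)S)S   [S -> ( S ) S]
(((S)S)S)S ⇒ ((((S)S)S)S)S   [S -> ( S ) S]
((((S)S)S)S)S ⇒ ((((())S)S)S)S   [S -> ( )]
((((())S)S)S)S ⇒ ((((())())S)S)S   [S -> ( )]
((((())())S)S)S ⇒ ((((())())())S)S   [S -> ( )]
((((())())())S)S ⇒ ((((())())())())S   [S -> ( )]
((((())())())())S ⇒ ((((())())())())()   [S -> ( )]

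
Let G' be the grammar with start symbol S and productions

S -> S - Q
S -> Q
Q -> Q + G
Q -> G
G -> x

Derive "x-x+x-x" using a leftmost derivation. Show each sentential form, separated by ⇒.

S ⇒ S-Q   [S -> S - Q]
S-Q ⇒ S-Q-Q   [S -> S - Q]
S-Q-Q ⇒ Q-Q-Q   [S -> Q]
Q-Q-Q ⇒ G-Q-Q   [Q -> G]
G-Q-Q ⇒ x-Q-Q   [G -> x]
x-Q-Q ⇒ x-Q+G-Q   [Q -> Q + G]
x-Q+G-Q ⇒ x-G+G-Q   [Q -> G]
x-G+G-Q ⇒ x-x+G-Q   [G -> x]
x-x+G-Q ⇒ x-x+x-Q   [G -> x]
x-x+x-Q ⇒ x-x+x-G   [Q -> G]
x-x+x-G ⇒ x-x+x-x   [G -> x]

S⇒S-Q⇒S-Q-Q⇒Q-Q-Q⇒G-Q-Q⇒x-Q-Q⇒x-Q+G-Q⇒x-G+G-Q⇒x-x+G-Q⇒x-x+x-Q⇒x-x+x-G⇒x-x+x-x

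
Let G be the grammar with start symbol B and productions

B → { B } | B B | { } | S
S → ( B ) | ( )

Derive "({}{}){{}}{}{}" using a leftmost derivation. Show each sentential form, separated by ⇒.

B ⇒ BB ⇒ SB ⇒ (B)B ⇒ (BB)B ⇒ ({}B)B ⇒ ({}{})B ⇒ ({}{})BB ⇒ ({}{})BBB ⇒ ({}{}){B}BB ⇒ ({}{}){{}}BB ⇒ ({}{}){{}}{}B ⇒ ({}{}){{}}{}{}

B ⇒ BB   [B → B B]
BB ⇒ SB   [B → S]
SB ⇒ (B)B   [S → ( B )]
(B)B ⇒ (BB)B   [B → B B]
(BB)B ⇒ ({}B)B   [B → { }]
({}B)B ⇒ ({}{})B   [B → { }]
({}{})B ⇒ ({}{})BB   [B → B B]
({}{})BB ⇒ ({}{})BBB   [B → B B]
({}{})BBB ⇒ ({}{}){B}BB   [B → { B }]
({}{}){B}BB ⇒ ({}{}){{}}BB   [B → { }]
({}{}){{}}BB ⇒ ({}{}){{}}{}B   [B → { }]
({}{}){{}}{}B ⇒ ({}{}){{}}{}{}   [B → { }]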